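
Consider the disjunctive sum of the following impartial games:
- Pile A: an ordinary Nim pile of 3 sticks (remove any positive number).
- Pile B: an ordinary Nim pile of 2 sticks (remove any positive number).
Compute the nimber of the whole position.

1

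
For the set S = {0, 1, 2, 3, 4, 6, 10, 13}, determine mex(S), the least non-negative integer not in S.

5

The values 0, 1, 2, 3, 4 are all present; 5 is the first non-negative integer missing from the set.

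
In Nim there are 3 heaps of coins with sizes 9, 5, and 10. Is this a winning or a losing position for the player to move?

In binary:
  1001  (9)
  0101  (5)
  1010  (10)
  ----
  0110  (6)
The nim-sum is 6 ≠ 0, so this is an N-position: the player to move can win.

Winning position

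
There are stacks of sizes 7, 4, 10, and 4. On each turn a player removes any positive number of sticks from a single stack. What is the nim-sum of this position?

13

Nim-sum: 7 ^ 4 ^ 10 ^ 4 = 13.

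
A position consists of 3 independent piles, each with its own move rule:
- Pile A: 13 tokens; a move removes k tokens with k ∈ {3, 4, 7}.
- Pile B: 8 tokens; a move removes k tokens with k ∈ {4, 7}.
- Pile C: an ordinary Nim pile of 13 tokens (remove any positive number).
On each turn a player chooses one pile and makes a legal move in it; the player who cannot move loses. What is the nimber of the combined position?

Grundy values for pile A (subtraction set {3, 4, 7}):
k:     0  1  2  3  4  5  6  7  8  9 10 11 12 13
g(k):  0  0  0  1  1  1  2  2  2  3  0  0  0  1
So g(13) = 1.
Grundy values for pile B (subtraction set {4, 7}):
k:     0  1  2  3  4  5  6  7  8
g(k):  0  0  0  0  1  1  1  1  2
So g(8) = 2.
Pile C is a plain Nim pile of size 13, so its Grundy value is 13.
The value of a disjunctive sum is the nim-sum of the parts.
Combined value = 1 XOR 2 XOR 13 = 14.

14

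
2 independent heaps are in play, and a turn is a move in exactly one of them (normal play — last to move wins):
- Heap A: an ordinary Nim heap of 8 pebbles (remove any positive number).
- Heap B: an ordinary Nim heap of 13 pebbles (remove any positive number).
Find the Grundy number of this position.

5

Heap A is a plain Nim heap of size 8, so its Grundy value is 8.
Heap B is a plain Nim heap of size 13, so its Grundy value is 13.
The value of a disjunctive sum is the nim-sum of the parts.
Combined value = 8 XOR 13 = 5.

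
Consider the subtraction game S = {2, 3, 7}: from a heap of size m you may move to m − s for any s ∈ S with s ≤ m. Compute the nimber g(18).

1

Build the Grundy sequence with g(k) = mex{g(k−s) : s ∈ {2, 3, 7}, s ≤ k}:
k:     0  1  2  3  4  5  6  7  8  9 10 11 12 13 14 15 16 17 18
g(k):  0  0  1  1  2  0  0  1  1  2  0  0  1  1  2  0  0  1  1
So g(18) = 1.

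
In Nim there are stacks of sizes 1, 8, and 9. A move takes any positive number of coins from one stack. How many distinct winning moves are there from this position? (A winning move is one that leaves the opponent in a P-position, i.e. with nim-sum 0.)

0

Bitwise XOR of the heap sizes:
  0001  (1)
  1000  (8)
  1001  (9)
  ----
  0000  (0)
The nim-sum is already 0, so every move leaves a nonzero nim-sum — there are no winning moves.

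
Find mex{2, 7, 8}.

0 is not in the set, so the mex is 0.

0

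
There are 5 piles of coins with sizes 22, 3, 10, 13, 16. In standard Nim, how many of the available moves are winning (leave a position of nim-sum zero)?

3

In binary:
  10110  (22)
  00011  (3)
  01010  (10)
  01101  (13)
  10000  (16)
  -----
  00010  (2)
The overall nim-sum is X = 2. A pile of size p has a winning move iff p XOR X < p (reduce it to p XOR X).
  22: 22 XOR 2 = 20 < 22 — winning move (to 20).
  3: 3 XOR 2 = 1 < 3 — winning move (to 1).
  10: 10 XOR 2 = 8 < 10 — winning move (to 8).
  13: 13 XOR 2 = 15 ≥ 13 — no move.
  16: 16 XOR 2 = 18 ≥ 16 — no move.
That gives 3 winning moves.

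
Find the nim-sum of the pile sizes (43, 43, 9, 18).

Bitwise XOR of the heap sizes:
  101011  (43)
  101011  (43)
  001001  (9)
  010010  (18)
  ------
  011011  (27)

27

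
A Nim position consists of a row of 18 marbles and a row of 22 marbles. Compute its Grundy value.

Write each in binary and XOR column by column:
  10010  (18)
  10110  (22)
  -----
  00100  (4)

4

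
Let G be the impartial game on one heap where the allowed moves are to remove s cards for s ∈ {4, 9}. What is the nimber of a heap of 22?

Compute g(0), g(1), … for moves {4, 9}:
k:     0  1  2  3  4  5  6  7  8  9 10 11 12 13 14 15 16 17 18 19 20 21 22
g(k):  0  0  0  0  1  1  1  1  0  2  2  2  1  0  0  0  0  1  1  1  1  0  2
So g(22) = 2.

2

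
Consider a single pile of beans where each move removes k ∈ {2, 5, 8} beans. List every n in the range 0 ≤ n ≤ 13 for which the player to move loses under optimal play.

0, 1, 4, 7, 10, 11

Compute g(0), g(1), … for moves {2, 5, 8}:
g(0) = mex{} = 0
g(1) = mex{} = 0
g(2) = mex{0} = 1
g(3) = mex{0} = 1
g(4) = mex{1} = 0
g(5) = mex{0,1} = 2
g(6) = mex{0} = 1
g(7) = mex{1,2} = 0
g(8) = mex{0,1} = 2
g(9) = mex{0} = 1
g(10) = mex{1,2} = 0
g(11) = mex{1} = 0
g(12) = mex{0} = 1
g(13) = mex{0,2} = 1
The P-positions (g = 0) in 0..13 are 0, 1, 4, 7, 10, 11.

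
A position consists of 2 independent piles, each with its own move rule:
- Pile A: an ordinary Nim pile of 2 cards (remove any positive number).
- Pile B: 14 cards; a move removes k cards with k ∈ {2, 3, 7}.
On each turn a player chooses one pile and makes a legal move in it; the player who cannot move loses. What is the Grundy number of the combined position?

0

Pile A is a plain Nim pile of size 2, so its Grundy value is 2.
For pile B, compute g(0), g(1), … with moves {2, 3, 7}:
g(0) = mex{} = 0
g(1) = mex{} = 0
g(2) = mex{0} = 1
g(3) = mex{0} = 1
g(4) = mex{0,1} = 2
g(5) = mex{1} = 0
g(6) = mex{1,2} = 0
g(7) = mex{0,2} = 1
g(8) = mex{0} = 1
g(9) = mex{0,1} = 2
g(10) = mex{1} = 0
g(11) = mex{1,2} = 0
g(12) = mex{0,2} = 1
g(13) = mex{0} = 1
g(14) = mex{0,1} = 2
So g(14) = 2.
The value of a disjunctive sum is the nim-sum of the parts.
Combined value = 2 ⊕ 2 = 0.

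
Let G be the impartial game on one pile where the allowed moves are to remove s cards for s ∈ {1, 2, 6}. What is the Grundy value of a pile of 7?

0

Build the Grundy sequence with g(k) = mex{g(k−s) : s ∈ {1, 2, 6}, s ≤ k}:
g(0) = mex{} = 0
g(1) = mex{0} = 1
g(2) = mex{0,1} = 2
g(3) = mex{1,2} = 0
g(4) = mex{0,2} = 1
g(5) = mex{0,1} = 2
g(6) = mex{0,1,2} = 3
g(7) = mex{1,2,3} = 0
So g(7) = 0.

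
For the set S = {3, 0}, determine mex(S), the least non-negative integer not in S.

1

0 is in the set but 1 is not, so the mex is 1.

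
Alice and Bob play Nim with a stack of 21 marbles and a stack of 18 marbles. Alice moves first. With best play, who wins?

Nim-sum: 21 XOR 18 = 7.
The nim-sum is 7 ≠ 0, so this is an N-position: the player to move can win; Alice has a winning move.

Alice wins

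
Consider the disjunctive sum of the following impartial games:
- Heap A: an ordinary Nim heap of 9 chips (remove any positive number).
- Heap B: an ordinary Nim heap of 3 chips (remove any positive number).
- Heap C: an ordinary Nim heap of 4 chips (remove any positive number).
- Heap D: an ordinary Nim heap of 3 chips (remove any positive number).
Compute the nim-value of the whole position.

13

Heap A is a plain Nim heap of size 9, so its Grundy value is 9.
Heap B is a plain Nim heap of size 3, so its Grundy value is 3.
Heap C is a plain Nim heap of size 4, so its Grundy value is 4.
Heap D is a plain Nim heap of size 3, so its Grundy value is 3.
The value of a disjunctive sum is the nim-sum of the parts.
Combined value = 9 ⊕ 3 ⊕ 4 ⊕ 3 = 13.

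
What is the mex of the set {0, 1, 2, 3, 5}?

4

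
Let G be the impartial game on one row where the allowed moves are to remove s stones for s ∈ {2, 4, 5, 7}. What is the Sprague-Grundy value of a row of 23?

2

Build the Grundy sequence with g(k) = mex{g(k−s) : s ∈ {2, 4, 5, 7}, s ≤ k}:
k:     0  1  2  3  4  5  6  7  8  9 10 11 12 13 14 15 16 17 18 19 20 21 22 23
g(k):  0  0  1  1  2  2  3  3  4  0  0  1  1  2  2  3  3  4  0  0  1  1  2  2
So g(23) = 2.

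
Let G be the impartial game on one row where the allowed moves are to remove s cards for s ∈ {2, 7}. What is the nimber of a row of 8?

2

Compute g(0), g(1), … for moves {2, 7}:
k:     0  1  2  3  4  5  6  7  8
g(k):  0  0  1  1  0  0  1  1  2
So g(8) = 2.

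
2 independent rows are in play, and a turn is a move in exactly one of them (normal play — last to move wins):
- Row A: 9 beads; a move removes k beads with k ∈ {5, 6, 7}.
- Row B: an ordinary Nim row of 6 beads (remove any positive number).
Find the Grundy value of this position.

Grundy values for row A (subtraction set {5, 6, 7}):
g(0) = mex{} = 0
g(1) = mex{} = 0
g(2) = mex{} = 0
g(3) = mex{} = 0
g(4) = mex{} = 0
g(5) = mex{0} = 1
g(6) = mex{0} = 1
g(7) = mex{0} = 1
g(8) = mex{0} = 1
g(9) = mex{0} = 1
So g(9) = 1.
Row B is a plain Nim row of size 6, so its Grundy value is 6.
By the Sprague-Grundy theorem, the Grundy value of a sum of independent games is the XOR of the component values.
Combined value = 1 ⊕ 6 = 7.

7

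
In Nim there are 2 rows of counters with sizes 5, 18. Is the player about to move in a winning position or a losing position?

Write each in binary and XOR column by column:
  00101  (5)
  10010  (18)
  -----
  10111  (23)
The nim-sum is 23 ≠ 0, so this is an N-position: the player to move can win.

Winning position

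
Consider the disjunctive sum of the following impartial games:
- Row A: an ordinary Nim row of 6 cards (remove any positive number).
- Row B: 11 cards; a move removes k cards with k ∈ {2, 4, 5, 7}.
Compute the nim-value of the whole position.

7

Row A is a plain Nim row of size 6, so its Grundy value is 6.
For row B, compute g(0), g(1), … with moves {2, 4, 5, 7}:
g(0) = mex{} = 0
g(1) = mex{} = 0
g(2) = mex{0} = 1
g(3) = mex{0} = 1
g(4) = mex{0,1} = 2
g(5) = mex{0,1} = 2
g(6) = mex{0,1,2} = 3
g(7) = mex{0,1,2} = 3
g(8) = mex{0,1,2,3} = 4
g(9) = mex{1,2,3} = 0
g(10) = mex{1,2,3,4} = 0
g(11) = mex{0,2,3} = 1
So g(11) = 1.
The value of a disjunctive sum is the nim-sum of the parts.
Combined value = 6 ⊕ 1 = 7.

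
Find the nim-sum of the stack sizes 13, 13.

0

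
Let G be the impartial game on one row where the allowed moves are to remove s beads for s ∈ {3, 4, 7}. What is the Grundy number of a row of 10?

0

Grundy values for subtraction set {3, 4, 7}:
g(0) = mex{} = 0
g(1) = mex{} = 0
g(2) = mex{} = 0
g(3) = mex{0} = 1
g(4) = mex{0} = 1
g(5) = mex{0} = 1
g(6) = mex{0,1} = 2
g(7) = mex{0,1} = 2
g(8) = mex{0,1} = 2
g(9) = mex{0,1,2} = 3
g(10) = mex{1,2} = 0
So g(10) = 0.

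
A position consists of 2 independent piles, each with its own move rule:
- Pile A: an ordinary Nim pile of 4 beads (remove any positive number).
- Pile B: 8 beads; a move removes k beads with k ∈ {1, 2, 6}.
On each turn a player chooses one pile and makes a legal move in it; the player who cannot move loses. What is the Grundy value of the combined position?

5

Pile A is a plain Nim pile of size 4, so its Grundy value is 4.
For pile B, compute g(0), g(1), … with moves {1, 2, 6}:
k:     0  1  2  3  4  5  6  7  8
g(k):  0  1  2  0  1  2  3  0  1
So g(8) = 1.
The value of a disjunctive sum is the nim-sum of the parts.
Combined value = 4 ⊕ 1 = 5.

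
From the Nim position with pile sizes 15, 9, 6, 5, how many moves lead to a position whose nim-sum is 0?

3

Compute the nim-sum pairwise:
15 ^ 9 = 6
6 ^ 6 = 0
0 ^ 5 = 5
The overall nim-sum is X = 5. A pile of size p has a winning move iff p XOR X < p (reduce it to p XOR X).
  15: 15 XOR 5 = 10 < 15 — winning move (to 10).
  9: 9 XOR 5 = 12 ≥ 9 — no move.
  6: 6 XOR 5 = 3 < 6 — winning move (to 3).
  5: 5 XOR 5 = 0 < 5 — winning move (to 0).
That gives 3 winning moves.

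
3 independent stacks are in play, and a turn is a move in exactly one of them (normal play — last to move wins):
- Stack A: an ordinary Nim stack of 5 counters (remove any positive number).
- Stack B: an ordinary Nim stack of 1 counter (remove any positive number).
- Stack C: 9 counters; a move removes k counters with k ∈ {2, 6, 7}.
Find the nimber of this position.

4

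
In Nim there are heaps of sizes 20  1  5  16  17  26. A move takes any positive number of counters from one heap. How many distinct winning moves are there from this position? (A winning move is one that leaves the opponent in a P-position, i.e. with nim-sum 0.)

In binary:
  10100  (20)
  00001  (1)
  00101  (5)
  10000  (16)
  10001  (17)
  11010  (26)
  -----
  01011  (11)
The overall nim-sum is X = 11. A heap of size p has a winning move iff p XOR X < p (reduce it to p XOR X).
  20: 20 XOR 11 = 31 ≥ 20 — no move.
  1: 1 XOR 11 = 10 ≥ 1 — no move.
  5: 5 XOR 11 = 14 ≥ 5 — no move.
  16: 16 XOR 11 = 27 ≥ 16 — no move.
  17: 17 XOR 11 = 26 ≥ 17 — no move.
  26: 26 XOR 11 = 17 < 26 — winning move (to 17).
That gives 1 winning move.

1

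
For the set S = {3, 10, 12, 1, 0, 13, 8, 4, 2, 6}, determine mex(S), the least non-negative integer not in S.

5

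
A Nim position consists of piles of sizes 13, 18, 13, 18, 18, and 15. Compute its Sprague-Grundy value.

Nim-sum: 13 XOR 18 XOR 13 XOR 18 XOR 18 XOR 15 = 29.

29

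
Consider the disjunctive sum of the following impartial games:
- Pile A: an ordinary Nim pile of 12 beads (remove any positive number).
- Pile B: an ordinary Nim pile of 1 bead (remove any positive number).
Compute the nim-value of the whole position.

Pile A is a plain Nim pile of size 12, so its Grundy value is 12.
Pile B is a plain Nim pile of size 1, so its Grundy value is 1.
The value of a disjunctive sum is the nim-sum of the parts.
Combined value = 12 XOR 1 = 13.

13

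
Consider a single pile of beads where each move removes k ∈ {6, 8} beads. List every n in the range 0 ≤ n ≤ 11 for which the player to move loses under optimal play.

0, 1, 2, 3, 4, 5

Build the Grundy sequence with g(k) = mex{g(k−s) : s ∈ {6, 8}, s ≤ k}:
g(0) = mex{} = 0
g(1) = mex{} = 0
g(2) = mex{} = 0
g(3) = mex{} = 0
g(4) = mex{} = 0
g(5) = mex{} = 0
g(6) = mex{0} = 1
g(7) = mex{0} = 1
g(8) = mex{0} = 1
g(9) = mex{0} = 1
g(10) = mex{0} = 1
g(11) = mex{0} = 1
The P-positions (g = 0) in 0..11 are 0, 1, 2, 3, 4, 5.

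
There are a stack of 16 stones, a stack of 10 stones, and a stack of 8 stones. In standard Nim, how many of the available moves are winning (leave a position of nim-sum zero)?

Nim-sum: 16 XOR 10 XOR 8 = 18.
The overall nim-sum is X = 18. A stack of size p has a winning move iff p XOR X < p (reduce it to p XOR X).
  16: 16 XOR 18 = 2 < 16 — winning move (to 2).
  10: 10 XOR 18 = 24 ≥ 10 — no move.
  8: 8 XOR 18 = 26 ≥ 8 — no move.
That gives 1 winning move.

1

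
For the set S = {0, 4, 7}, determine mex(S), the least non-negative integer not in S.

1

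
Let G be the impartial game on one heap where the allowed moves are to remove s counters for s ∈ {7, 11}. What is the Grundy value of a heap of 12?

Build the Grundy sequence with g(k) = mex{g(k−s) : s ∈ {7, 11}, s ≤ k}:
k:     0  1  2  3  4  5  6  7  8  9 10 11 12
g(k):  0  0  0  0  0  0  0  1  1  1  1  1  1
So g(12) = 1.

1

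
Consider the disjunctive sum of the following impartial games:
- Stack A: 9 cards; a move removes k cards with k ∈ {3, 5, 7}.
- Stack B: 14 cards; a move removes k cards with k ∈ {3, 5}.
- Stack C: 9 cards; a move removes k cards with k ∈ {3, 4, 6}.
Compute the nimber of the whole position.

1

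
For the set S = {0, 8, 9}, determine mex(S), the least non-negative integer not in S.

1

0 is in the set but 1 is not, so the mex is 1.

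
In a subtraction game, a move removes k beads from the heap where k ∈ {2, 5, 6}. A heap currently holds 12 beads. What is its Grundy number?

Compute g(0), g(1), … for moves {2, 5, 6}:
k:     0  1  2  3  4  5  6  7  8  9 10 11 12
g(k):  0  0  1  1  0  2  1  3  0  2  1  0  0
So g(12) = 0.

0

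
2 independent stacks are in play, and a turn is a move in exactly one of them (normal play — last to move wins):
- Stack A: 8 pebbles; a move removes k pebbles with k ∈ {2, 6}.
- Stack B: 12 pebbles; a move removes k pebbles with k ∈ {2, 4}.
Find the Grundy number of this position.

0

Grundy values for stack A (subtraction set {2, 6}):
k:     0  1  2  3  4  5  6  7  8
g(k):  0  0  1  1  0  0  1  1  0
So g(8) = 0.
Build the Grundy sequence for stack B with g(k) = mex{g(k−s) : s ∈ {2, 4}, s ≤ k}:
g(0) = mex{} = 0
g(1) = mex{} = 0
g(2) = mex{0} = 1
g(3) = mex{0} = 1
g(4) = mex{0,1} = 2
g(5) = mex{0,1} = 2
g(6) = mex{1,2} = 0
g(7) = mex{1,2} = 0
g(8) = mex{0,2} = 1
g(9) = mex{0,2} = 1
g(10) = mex{0,1} = 2
g(11) = mex{0,1} = 2
g(12) = mex{1,2} = 0
So g(12) = 0.
By the Sprague-Grundy theorem, the Grundy value of a sum of independent games is the XOR of the component values.
Combined value = 0 XOR 0 = 0.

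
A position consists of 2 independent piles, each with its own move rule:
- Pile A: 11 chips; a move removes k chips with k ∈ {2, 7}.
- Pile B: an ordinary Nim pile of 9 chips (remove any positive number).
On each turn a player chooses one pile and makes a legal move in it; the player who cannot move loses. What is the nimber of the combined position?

8

Grundy values for pile A (subtraction set {2, 7}):
k:     0  1  2  3  4  5  6  7  8  9 10 11
g(k):  0  0  1  1  0  0  1  1  2  0  0  1
So g(11) = 1.
Pile B is a plain Nim pile of size 9, so its Grundy value is 9.
By the Sprague-Grundy theorem, the Grundy value of a sum of independent games is the XOR of the component values.
Combined value = 1 ⊕ 9 = 8.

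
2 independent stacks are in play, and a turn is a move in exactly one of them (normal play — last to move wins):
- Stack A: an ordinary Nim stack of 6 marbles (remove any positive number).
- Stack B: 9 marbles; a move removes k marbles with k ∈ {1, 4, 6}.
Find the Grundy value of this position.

4

Stack A is a plain Nim stack of size 6, so its Grundy value is 6.
Build the Grundy sequence for stack B with g(k) = mex{g(k−s) : s ∈ {1, 4, 6}, s ≤ k}:
k:     0  1  2  3  4  5  6  7  8  9
g(k):  0  1  0  1  2  0  1  0  1  2
So g(9) = 2.
The value of a disjunctive sum is the nim-sum of the parts.
Combined value = 6 ⊕ 2 = 4.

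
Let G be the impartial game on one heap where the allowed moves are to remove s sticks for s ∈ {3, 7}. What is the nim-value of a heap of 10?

Compute g(0), g(1), … for moves {3, 7}:
g(0) = mex{} = 0
g(1) = mex{} = 0
g(2) = mex{} = 0
g(3) = mex{0} = 1
g(4) = mex{0} = 1
g(5) = mex{0} = 1
g(6) = mex{1} = 0
g(7) = mex{0,1} = 2
g(8) = mex{0,1} = 2
g(9) = mex{0} = 1
g(10) = mex{1,2} = 0
So g(10) = 0.

0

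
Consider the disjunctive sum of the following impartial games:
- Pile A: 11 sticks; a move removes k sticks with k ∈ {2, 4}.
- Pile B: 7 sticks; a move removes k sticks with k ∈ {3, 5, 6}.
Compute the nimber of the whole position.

0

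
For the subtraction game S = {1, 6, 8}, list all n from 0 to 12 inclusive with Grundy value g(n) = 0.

0, 2, 4, 7, 9, 11

Compute g(0), g(1), … for moves {1, 6, 8}:
k:     0  1  2  3  4  5  6  7  8  9 10 11 12
g(k):  0  1  0  1  0  1  2  0  1  0  1  0  1
The P-positions (g = 0) in 0..12 are 0, 2, 4, 7, 9, 11.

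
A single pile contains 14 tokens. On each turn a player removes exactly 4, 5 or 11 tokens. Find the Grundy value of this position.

Build the Grundy sequence with g(k) = mex{g(k−s) : s ∈ {4, 5, 11}, s ≤ k}:
k:     0  1  2  3  4  5  6  7  8  9 10 11 12 13 14
g(k):  0  0  0  0  1  1  1  1  2  0  0  2  3  1  1
So g(14) = 1.

1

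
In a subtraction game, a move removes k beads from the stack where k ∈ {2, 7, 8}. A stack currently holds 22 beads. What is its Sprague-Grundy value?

1

Compute g(0), g(1), … for moves {2, 7, 8}:
k:     0  1  2  3  4  5  6  7  8  9 10 11 12 13 14 15 16 17 18 19 20 21 22
g(k):  0  0  1  1  0  0  1  1  2  2  0  3  1  2  0  0  1  1  2  0  0  1  1
So g(22) = 1.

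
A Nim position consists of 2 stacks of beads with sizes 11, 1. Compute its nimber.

10

In binary:
  1011  (11)
  0001  (1)
  ----
  1010  (10)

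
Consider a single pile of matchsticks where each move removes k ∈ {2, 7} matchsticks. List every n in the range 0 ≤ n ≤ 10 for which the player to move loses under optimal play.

0, 1, 4, 5, 9, 10

Compute g(0), g(1), … for moves {2, 7}:
g(0) = mex{} = 0
g(1) = mex{} = 0
g(2) = mex{0} = 1
g(3) = mex{0} = 1
g(4) = mex{1} = 0
g(5) = mex{1} = 0
g(6) = mex{0} = 1
g(7) = mex{0} = 1
g(8) = mex{0,1} = 2
g(9) = mex{1} = 0
g(10) = mex{1,2} = 0
The P-positions (g = 0) in 0..10 are 0, 1, 4, 5, 9, 10.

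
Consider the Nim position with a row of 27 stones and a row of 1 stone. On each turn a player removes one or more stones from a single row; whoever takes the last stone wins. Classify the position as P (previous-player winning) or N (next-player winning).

Compute the nim-sum pairwise:
27 XOR 1 = 26
The nim-sum is 26 ≠ 0, so this is an N-position: the player to move can win.

N-position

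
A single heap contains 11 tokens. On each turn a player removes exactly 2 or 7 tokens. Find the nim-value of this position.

1

Build the Grundy sequence with g(k) = mex{g(k−s) : s ∈ {2, 7}, s ≤ k}:
g(0) = mex{} = 0
g(1) = mex{} = 0
g(2) = mex{0} = 1
g(3) = mex{0} = 1
g(4) = mex{1} = 0
g(5) = mex{1} = 0
g(6) = mex{0} = 1
g(7) = mex{0} = 1
g(8) = mex{0,1} = 2
g(9) = mex{1} = 0
g(10) = mex{1,2} = 0
g(11) = mex{0} = 1
So g(11) = 1.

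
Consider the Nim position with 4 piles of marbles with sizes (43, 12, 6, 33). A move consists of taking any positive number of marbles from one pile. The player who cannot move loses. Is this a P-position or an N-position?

P-position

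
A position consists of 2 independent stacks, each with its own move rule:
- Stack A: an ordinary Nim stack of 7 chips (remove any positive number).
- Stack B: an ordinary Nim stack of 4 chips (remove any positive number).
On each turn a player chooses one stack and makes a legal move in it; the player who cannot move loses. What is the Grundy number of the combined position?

Stack A is a plain Nim stack of size 7, so its Grundy value is 7.
Stack B is a plain Nim stack of size 4, so its Grundy value is 4.
The value of a disjunctive sum is the nim-sum of the parts.
Combined value = 7 ⊕ 4 = 3.

3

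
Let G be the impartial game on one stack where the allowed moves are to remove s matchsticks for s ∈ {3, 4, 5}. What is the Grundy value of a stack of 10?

Grundy values for subtraction set {3, 4, 5}:
g(0) = mex{} = 0
g(1) = mex{} = 0
g(2) = mex{} = 0
g(3) = mex{0} = 1
g(4) = mex{0} = 1
g(5) = mex{0} = 1
g(6) = mex{0,1} = 2
g(7) = mex{0,1} = 2
g(8) = mex{1} = 0
g(9) = mex{1,2} = 0
g(10) = mex{1,2} = 0
So g(10) = 0.

0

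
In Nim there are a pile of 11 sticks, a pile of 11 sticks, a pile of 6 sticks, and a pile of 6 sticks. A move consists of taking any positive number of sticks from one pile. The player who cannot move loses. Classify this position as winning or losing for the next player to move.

Nim-sum: 11 XOR 11 XOR 6 XOR 6 = 0.
The nim-sum is 0, so this is a P-position: the player to move is in a losing position under optimal play.

Losing position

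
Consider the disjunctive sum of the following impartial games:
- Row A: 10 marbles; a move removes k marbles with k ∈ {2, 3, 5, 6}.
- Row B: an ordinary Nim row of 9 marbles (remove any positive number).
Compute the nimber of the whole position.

Grundy values for row A (subtraction set {2, 3, 5, 6}):
g(0) = mex{} = 0
g(1) = mex{} = 0
g(2) = mex{0} = 1
g(3) = mex{0} = 1
g(4) = mex{0,1} = 2
g(5) = mex{0,1} = 2
g(6) = mex{0,1,2} = 3
g(7) = mex{0,1,2} = 3
g(8) = mex{1,2,3} = 0
g(9) = mex{1,2,3} = 0
g(10) = mex{0,2,3} = 1
So g(10) = 1.
Row B is a plain Nim row of size 9, so its Grundy value is 9.
By the Sprague-Grundy theorem, the Grundy value of a sum of independent games is the XOR of the component values.
Combined value = 1 ⊕ 9 = 8.

8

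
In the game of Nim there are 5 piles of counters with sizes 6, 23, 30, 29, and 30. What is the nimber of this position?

Nim-sum: 6 XOR 23 XOR 30 XOR 29 XOR 30 = 12.

12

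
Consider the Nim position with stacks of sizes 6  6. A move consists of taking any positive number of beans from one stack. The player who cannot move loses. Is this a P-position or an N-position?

Compute the nim-sum pairwise:
6 ⊕ 6 = 0
The nim-sum is 0, so this is a P-position: the player to move is in a losing position under optimal play.

P-position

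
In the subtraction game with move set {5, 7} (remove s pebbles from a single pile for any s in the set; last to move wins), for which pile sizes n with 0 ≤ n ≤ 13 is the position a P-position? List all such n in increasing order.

0, 1, 2, 3, 4, 12, 13

Compute g(0), g(1), … for moves {5, 7}:
k:     0  1  2  3  4  5  6  7  8  9 10 11 12 13
g(k):  0  0  0  0  0  1  1  1  1  1  2  2  0  0
The P-positions (g = 0) in 0..13 are 0, 1, 2, 3, 4, 12, 13.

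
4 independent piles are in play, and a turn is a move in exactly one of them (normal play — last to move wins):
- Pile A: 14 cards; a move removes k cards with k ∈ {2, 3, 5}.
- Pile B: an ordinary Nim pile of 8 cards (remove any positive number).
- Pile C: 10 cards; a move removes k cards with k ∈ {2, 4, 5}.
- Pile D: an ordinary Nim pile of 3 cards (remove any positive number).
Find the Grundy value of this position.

10

Grundy values for pile A (subtraction set {2, 3, 5}):
k:     0  1  2  3  4  5  6  7  8  9 10 11 12 13 14
g(k):  0  0  1  1  2  2  3  0  0  1  1  2  2  3  0
So g(14) = 0.
Pile B is a plain Nim pile of size 8, so its Grundy value is 8.
For pile C, compute g(0), g(1), … with moves {2, 4, 5}:
g(0) = mex{} = 0
g(1) = mex{} = 0
g(2) = mex{0} = 1
g(3) = mex{0} = 1
g(4) = mex{0,1} = 2
g(5) = mex{0,1} = 2
g(6) = mex{0,1,2} = 3
g(7) = mex{1,2} = 0
g(8) = mex{1,2,3} = 0
g(9) = mex{0,2} = 1
g(10) = mex{0,2,3} = 1
So g(10) = 1.
Pile D is a plain Nim pile of size 3, so its Grundy value is 3.
The value of a disjunctive sum is the nim-sum of the parts.
Combined value = 0 XOR 8 XOR 1 XOR 3 = 10.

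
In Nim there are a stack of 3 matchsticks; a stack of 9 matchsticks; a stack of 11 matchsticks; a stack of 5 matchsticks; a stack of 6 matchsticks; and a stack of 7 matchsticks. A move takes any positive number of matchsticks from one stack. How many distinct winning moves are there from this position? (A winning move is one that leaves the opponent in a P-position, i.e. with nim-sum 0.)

3

Bitwise XOR of the heap sizes:
  0011  (3)
  1001  (9)
  1011  (11)
  0101  (5)
  0110  (6)
  0111  (7)
  ----
  0101  (5)
The overall nim-sum is X = 5. A stack of size p has a winning move iff p XOR X < p (reduce it to p XOR X).
  3: 3 XOR 5 = 6 ≥ 3 — no move.
  9: 9 XOR 5 = 12 ≥ 9 — no move.
  11: 11 XOR 5 = 14 ≥ 11 — no move.
  5: 5 XOR 5 = 0 < 5 — winning move (to 0).
  6: 6 XOR 5 = 3 < 6 — winning move (to 3).
  7: 7 XOR 5 = 2 < 7 — winning move (to 2).
That gives 3 winning moves.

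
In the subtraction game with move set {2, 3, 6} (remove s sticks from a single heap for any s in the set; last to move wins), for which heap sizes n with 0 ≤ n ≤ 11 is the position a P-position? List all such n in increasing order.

0, 1, 5, 9, 10

Build the Grundy sequence with g(k) = mex{g(k−s) : s ∈ {2, 3, 6}, s ≤ k}:
k:     0  1  2  3  4  5  6  7  8  9 10 11
g(k):  0  0  1  1  2  0  3  1  2  0  0  1
The P-positions (g = 0) in 0..11 are 0, 1, 5, 9, 10.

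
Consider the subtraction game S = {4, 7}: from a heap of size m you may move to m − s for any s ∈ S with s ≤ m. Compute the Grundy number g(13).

0

Grundy values for subtraction set {4, 7}:
g(0) = mex{} = 0
g(1) = mex{} = 0
g(2) = mex{} = 0
g(3) = mex{} = 0
g(4) = mex{0} = 1
g(5) = mex{0} = 1
g(6) = mex{0} = 1
g(7) = mex{0} = 1
g(8) = mex{0,1} = 2
g(9) = mex{0,1} = 2
g(10) = mex{0,1} = 2
g(11) = mex{1} = 0
g(12) = mex{1,2} = 0
g(13) = mex{1,2} = 0
So g(13) = 0.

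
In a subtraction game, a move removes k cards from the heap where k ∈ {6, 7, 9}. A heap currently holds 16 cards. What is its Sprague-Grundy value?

Compute g(0), g(1), … for moves {6, 7, 9}:
k:     0  1  2  3  4  5  6  7  8  9 10 11 12 13 14 15 16
g(k):  0  0  0  0  0  0  1  1  1  1  1  1  2  2  2  0  0
So g(16) = 0.

0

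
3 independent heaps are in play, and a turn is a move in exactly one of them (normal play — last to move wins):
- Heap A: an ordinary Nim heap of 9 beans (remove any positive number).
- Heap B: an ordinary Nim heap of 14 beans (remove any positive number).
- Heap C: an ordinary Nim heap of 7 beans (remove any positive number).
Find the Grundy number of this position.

Heap A is a plain Nim heap of size 9, so its Grundy value is 9.
Heap B is a plain Nim heap of size 14, so its Grundy value is 14.
Heap C is a plain Nim heap of size 7, so its Grundy value is 7.
By the Sprague-Grundy theorem, the Grundy value of a sum of independent games is the XOR of the component values.
Combined value = 9 XOR 14 XOR 7 = 0.

0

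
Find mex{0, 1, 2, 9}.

The values 0, 1, 2 are all present; 3 is the first non-negative integer missing from the set.

3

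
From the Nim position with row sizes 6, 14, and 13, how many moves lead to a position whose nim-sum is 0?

3

Compute the nim-sum pairwise:
6 XOR 14 = 8
8 XOR 13 = 5
The overall nim-sum is X = 5. A row of size p has a winning move iff p XOR X < p (reduce it to p XOR X).
  6: 6 XOR 5 = 3 < 6 — winning move (to 3).
  14: 14 XOR 5 = 11 < 14 — winning move (to 11).
  13: 13 XOR 5 = 8 < 13 — winning move (to 8).
That gives 3 winning moves.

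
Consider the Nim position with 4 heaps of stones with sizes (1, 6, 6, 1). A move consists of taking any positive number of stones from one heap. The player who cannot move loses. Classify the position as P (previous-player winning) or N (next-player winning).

P-position

In binary:
  001  (1)
  110  (6)
  110  (6)
  001  (1)
  ---
  000  (0)
The nim-sum is 0, so this is a P-position: the player to move is in a losing position under optimal play.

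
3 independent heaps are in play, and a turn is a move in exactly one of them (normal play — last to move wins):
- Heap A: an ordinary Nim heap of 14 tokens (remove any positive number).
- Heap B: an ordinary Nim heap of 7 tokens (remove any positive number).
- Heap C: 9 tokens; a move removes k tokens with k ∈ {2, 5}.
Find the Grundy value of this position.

Heap A is a plain Nim heap of size 14, so its Grundy value is 14.
Heap B is a plain Nim heap of size 7, so its Grundy value is 7.
For heap C, compute g(0), g(1), … with moves {2, 5}:
k:     0  1  2  3  4  5  6  7  8  9
g(k):  0  0  1  1  0  2  1  0  0  1
So g(9) = 1.
The value of a disjunctive sum is the nim-sum of the parts.
Combined value = 14 ⊕ 7 ⊕ 1 = 8.

8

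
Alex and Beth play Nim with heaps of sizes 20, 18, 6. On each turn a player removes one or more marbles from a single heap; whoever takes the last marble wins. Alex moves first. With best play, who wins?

Nim-sum: 20 ^ 18 ^ 6 = 0.
The nim-sum is 0, so this is a P-position: the player to move is in a losing position under optimal play; Alex is about to move from it and so loses — Beth wins.

Beth wins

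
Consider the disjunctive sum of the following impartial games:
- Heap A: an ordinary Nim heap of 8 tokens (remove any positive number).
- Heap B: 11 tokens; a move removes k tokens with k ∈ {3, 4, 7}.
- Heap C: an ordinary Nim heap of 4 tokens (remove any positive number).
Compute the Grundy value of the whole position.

Heap A is a plain Nim heap of size 8, so its Grundy value is 8.
For heap B, compute g(0), g(1), … with moves {3, 4, 7}:
g(0) = mex{} = 0
g(1) = mex{} = 0
g(2) = mex{} = 0
g(3) = mex{0} = 1
g(4) = mex{0} = 1
g(5) = mex{0} = 1
g(6) = mex{0,1} = 2
g(7) = mex{0,1} = 2
g(8) = mex{0,1} = 2
g(9) = mex{0,1,2} = 3
g(10) = mex{1,2} = 0
g(11) = mex{1,2} = 0
So g(11) = 0.
Heap C is a plain Nim heap of size 4, so its Grundy value is 4.
By the Sprague-Grundy theorem, the Grundy value of a sum of independent games is the XOR of the component values.
Combined value = 8 XOR 0 XOR 4 = 12.

12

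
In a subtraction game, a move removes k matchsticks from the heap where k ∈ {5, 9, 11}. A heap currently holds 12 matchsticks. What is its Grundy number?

Grundy values for subtraction set {5, 9, 11}:
k:     0  1  2  3  4  5  6  7  8  9 10 11 12
g(k):  0  0  0  0  0  1  1  1  1  1  2  2  2
So g(12) = 2.

2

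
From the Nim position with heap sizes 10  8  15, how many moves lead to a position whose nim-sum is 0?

3

Write each in binary and XOR column by column:
  1010  (10)
  1000  (8)
  1111  (15)
  ----
  1101  (13)
The overall nim-sum is X = 13. A heap of size p has a winning move iff p XOR X < p (reduce it to p XOR X).
  10: 10 XOR 13 = 7 < 10 — winning move (to 7).
  8: 8 XOR 13 = 5 < 8 — winning move (to 5).
  15: 15 XOR 13 = 2 < 15 — winning move (to 2).
That gives 3 winning moves.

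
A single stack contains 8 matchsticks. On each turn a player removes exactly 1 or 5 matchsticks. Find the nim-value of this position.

Compute g(0), g(1), … for moves {1, 5}:
k:     0  1  2  3  4  5  6  7  8
g(k):  0  1  0  1  0  1  0  1  0
So g(8) = 0.

0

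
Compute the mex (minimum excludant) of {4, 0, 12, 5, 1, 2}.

The values 0, 1, 2 are all present; 3 is the first non-negative integer missing from the set.

3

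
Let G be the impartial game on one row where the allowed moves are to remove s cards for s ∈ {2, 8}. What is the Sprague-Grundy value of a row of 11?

0

Build the Grundy sequence with g(k) = mex{g(k−s) : s ∈ {2, 8}, s ≤ k}:
g(0) = mex{} = 0
g(1) = mex{} = 0
g(2) = mex{0} = 1
g(3) = mex{0} = 1
g(4) = mex{1} = 0
g(5) = mex{1} = 0
g(6) = mex{0} = 1
g(7) = mex{0} = 1
g(8) = mex{0,1} = 2
g(9) = mex{0,1} = 2
g(10) = mex{1,2} = 0
g(11) = mex{1,2} = 0
So g(11) = 0.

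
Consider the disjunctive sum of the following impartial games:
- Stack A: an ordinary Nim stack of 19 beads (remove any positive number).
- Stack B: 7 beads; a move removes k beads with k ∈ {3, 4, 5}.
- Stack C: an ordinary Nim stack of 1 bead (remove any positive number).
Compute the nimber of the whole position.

16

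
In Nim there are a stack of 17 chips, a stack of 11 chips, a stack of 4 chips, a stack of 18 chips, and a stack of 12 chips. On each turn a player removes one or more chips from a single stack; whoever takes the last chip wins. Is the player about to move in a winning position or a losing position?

Losing position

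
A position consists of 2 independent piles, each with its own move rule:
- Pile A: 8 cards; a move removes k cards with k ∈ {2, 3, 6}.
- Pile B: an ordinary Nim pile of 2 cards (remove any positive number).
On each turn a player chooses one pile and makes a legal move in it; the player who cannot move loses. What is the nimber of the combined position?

Grundy values for pile A (subtraction set {2, 3, 6}):
g(0) = mex{} = 0
g(1) = mex{} = 0
g(2) = mex{0} = 1
g(3) = mex{0} = 1
g(4) = mex{0,1} = 2
g(5) = mex{1} = 0
g(6) = mex{0,1,2} = 3
g(7) = mex{0,2} = 1
g(8) = mex{0,1,3} = 2
So g(8) = 2.
Pile B is a plain Nim pile of size 2, so its Grundy value is 2.
The value of a disjunctive sum is the nim-sum of the parts.
Combined value = 2 ⊕ 2 = 0.

0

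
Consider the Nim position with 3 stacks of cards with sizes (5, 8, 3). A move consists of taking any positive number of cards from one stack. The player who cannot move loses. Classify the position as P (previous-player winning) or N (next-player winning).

N-position

In binary:
  0101  (5)
  1000  (8)
  0011  (3)
  ----
  1110  (14)
The nim-sum is 14 ≠ 0, so this is an N-position: the player to move can win.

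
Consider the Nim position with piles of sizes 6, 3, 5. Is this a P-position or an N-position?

P-position

Compute the nim-sum pairwise:
6 ^ 3 = 5
5 ^ 5 = 0
The nim-sum is 0, so this is a P-position: the player to move is in a losing position under optimal play.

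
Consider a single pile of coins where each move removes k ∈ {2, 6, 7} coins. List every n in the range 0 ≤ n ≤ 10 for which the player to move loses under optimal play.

Build the Grundy sequence with g(k) = mex{g(k−s) : s ∈ {2, 6, 7}, s ≤ k}:
k:     0  1  2  3  4  5  6  7  8  9 10
g(k):  0  0  1  1  0  0  1  1  2  0  3
The P-positions (g = 0) in 0..10 are 0, 1, 4, 5, 9.

0, 1, 4, 5, 9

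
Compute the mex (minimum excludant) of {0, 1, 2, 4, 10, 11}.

The values 0, 1, 2 are all present; 3 is the first non-negative integer missing from the set.

3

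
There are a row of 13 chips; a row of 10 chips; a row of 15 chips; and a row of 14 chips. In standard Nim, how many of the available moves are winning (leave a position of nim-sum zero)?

Nim-sum: 13 XOR 10 XOR 15 XOR 14 = 6.
The overall nim-sum is X = 6. A row of size p has a winning move iff p XOR X < p (reduce it to p XOR X).
  13: 13 XOR 6 = 11 < 13 — winning move (to 11).
  10: 10 XOR 6 = 12 ≥ 10 — no move.
  15: 15 XOR 6 = 9 < 15 — winning move (to 9).
  14: 14 XOR 6 = 8 < 14 — winning move (to 8).
That gives 3 winning moves.

3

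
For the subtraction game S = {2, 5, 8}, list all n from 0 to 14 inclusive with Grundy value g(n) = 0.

0, 1, 4, 7, 10, 11, 14

Grundy values for subtraction set {2, 5, 8}:
k:     0  1  2  3  4  5  6  7  8  9 10 11 12 13 14
g(k):  0  0  1  1  0  2  1  0  2  1  0  0  1  1  0
The P-positions (g = 0) in 0..14 are 0, 1, 4, 7, 10, 11, 14.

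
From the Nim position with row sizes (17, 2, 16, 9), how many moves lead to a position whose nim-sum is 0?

1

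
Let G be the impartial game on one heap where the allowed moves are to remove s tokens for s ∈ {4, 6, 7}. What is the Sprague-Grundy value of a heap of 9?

2

Compute g(0), g(1), … for moves {4, 6, 7}:
k:     0  1  2  3  4  5  6  7  8  9
g(k):  0  0  0  0  1  1  1  1  2  2
So g(9) = 2.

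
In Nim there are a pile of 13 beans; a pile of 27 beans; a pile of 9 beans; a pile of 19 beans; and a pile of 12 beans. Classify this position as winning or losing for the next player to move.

Compute the nim-sum pairwise:
13 ⊕ 27 = 22
22 ⊕ 9 = 31
31 ⊕ 19 = 12
12 ⊕ 12 = 0
The nim-sum is 0, so this is a P-position: the player to move is in a losing position under optimal play.

Losing position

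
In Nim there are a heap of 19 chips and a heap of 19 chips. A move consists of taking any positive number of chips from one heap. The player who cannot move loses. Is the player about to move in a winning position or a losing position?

Nim-sum: 19 XOR 19 = 0.
The nim-sum is 0, so this is a P-position: the player to move is in a losing position under optimal play.

Losing position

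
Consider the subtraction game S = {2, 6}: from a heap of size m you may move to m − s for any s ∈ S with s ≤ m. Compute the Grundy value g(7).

Build the Grundy sequence with g(k) = mex{g(k−s) : s ∈ {2, 6}, s ≤ k}:
k:     0  1  2  3  4  5  6  7
g(k):  0  0  1  1  0  0  1  1
So g(7) = 1.

1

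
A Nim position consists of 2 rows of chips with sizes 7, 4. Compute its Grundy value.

Nim-sum: 7 ^ 4 = 3.

3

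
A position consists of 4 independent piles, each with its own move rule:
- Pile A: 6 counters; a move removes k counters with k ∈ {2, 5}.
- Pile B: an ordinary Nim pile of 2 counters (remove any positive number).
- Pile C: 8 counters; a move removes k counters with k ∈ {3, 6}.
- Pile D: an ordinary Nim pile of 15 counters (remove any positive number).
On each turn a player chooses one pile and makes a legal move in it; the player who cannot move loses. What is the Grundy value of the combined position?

For pile A, compute g(0), g(1), … with moves {2, 5}:
g(0) = mex{} = 0
g(1) = mex{} = 0
g(2) = mex{0} = 1
g(3) = mex{0} = 1
g(4) = mex{1} = 0
g(5) = mex{0,1} = 2
g(6) = mex{0} = 1
So g(6) = 1.
Pile B is a plain Nim pile of size 2, so its Grundy value is 2.
Grundy values for pile C (subtraction set {3, 6}):
k:     0  1  2  3  4  5  6  7  8
g(k):  0  0  0  1  1  1  2  2  2
So g(8) = 2.
Pile D is a plain Nim pile of size 15, so its Grundy value is 15.
The value of a disjunctive sum is the nim-sum of the parts.
Combined value = 1 XOR 2 XOR 2 XOR 15 = 14.

14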